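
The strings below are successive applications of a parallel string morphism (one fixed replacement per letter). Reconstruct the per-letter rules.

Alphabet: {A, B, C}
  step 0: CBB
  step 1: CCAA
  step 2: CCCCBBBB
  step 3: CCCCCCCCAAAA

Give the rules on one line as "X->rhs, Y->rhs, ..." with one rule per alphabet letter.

  step 2 ⇒ step 3: CCCCBBBB ⇒ CC·CC·CC·CC·A·A·A·A
    B ↦ A
    C ↦ CC
  step 1 ⇒ step 2: CCAA ⇒ CC·CC·BB·BB
    A ↦ BB

A->BB, B->A, C->CC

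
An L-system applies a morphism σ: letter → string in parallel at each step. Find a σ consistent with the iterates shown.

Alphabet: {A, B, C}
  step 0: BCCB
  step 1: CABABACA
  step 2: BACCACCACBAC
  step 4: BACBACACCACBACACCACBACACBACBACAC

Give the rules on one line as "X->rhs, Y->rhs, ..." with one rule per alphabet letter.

  step 1 ⇒ step 2: CABABACA ⇒ BA·C·CA·C·CA·C·BA·C
    A ↦ C
    B ↦ CA
    C ↦ BA

A->C, B->CA, C->BA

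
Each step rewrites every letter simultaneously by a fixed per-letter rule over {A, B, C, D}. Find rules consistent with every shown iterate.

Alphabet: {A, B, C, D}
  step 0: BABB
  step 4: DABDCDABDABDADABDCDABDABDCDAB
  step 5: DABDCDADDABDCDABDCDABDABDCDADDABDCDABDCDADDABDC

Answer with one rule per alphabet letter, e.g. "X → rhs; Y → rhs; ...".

A->B, B->DC, C->D, D->DA

  step 4 ⇒ step 5: DABDCDABDABDADABDCDABDABDCDAB ⇒ DA·B·DC·DA·D·DA·B·DC·DA·B·DC·DA·B·DA·B·DC·DA·D·DA·B·DC·DA·B·DC·DA·D·DA·B·DC
    A ↦ B
    B ↦ DC
    C ↦ D
    D ↦ DA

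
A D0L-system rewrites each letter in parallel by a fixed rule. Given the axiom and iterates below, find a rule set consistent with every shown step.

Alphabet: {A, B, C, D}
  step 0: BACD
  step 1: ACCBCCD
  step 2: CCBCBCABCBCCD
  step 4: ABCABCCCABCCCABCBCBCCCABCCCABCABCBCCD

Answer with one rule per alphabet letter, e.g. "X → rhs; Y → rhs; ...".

A->CC, B->A, C->BC, D->CD

  step 1 ⇒ step 2: ACCBCCD ⇒ CC·BC·BC·A·BC·BC·CD
    A ↦ CC
    B ↦ A
    C ↦ BC
    D ↦ CD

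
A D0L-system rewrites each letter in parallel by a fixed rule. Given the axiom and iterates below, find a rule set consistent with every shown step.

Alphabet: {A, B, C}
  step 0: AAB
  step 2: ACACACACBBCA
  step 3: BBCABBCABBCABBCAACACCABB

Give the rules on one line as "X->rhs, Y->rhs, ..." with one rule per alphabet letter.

A->BB, B->AC, C->CA

  step 2 ⇒ step 3: ACACACACBBCA ⇒ BB·CA·BB·CA·BB·CA·BB·CA·AC·AC·CA·BB
    A ↦ BB
    B ↦ AC
    C ↦ CA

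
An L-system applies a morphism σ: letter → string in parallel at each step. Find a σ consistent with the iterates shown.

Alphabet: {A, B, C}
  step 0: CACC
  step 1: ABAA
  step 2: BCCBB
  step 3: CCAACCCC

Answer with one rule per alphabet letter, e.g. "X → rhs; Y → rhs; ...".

  step 2 ⇒ step 3: BCCBB ⇒ CC·A·A·CC·CC
    B ↦ CC
    C ↦ A
  step 0 ⇒ step 1: CACC ⇒ A·B·A·A
    A ↦ B

A->B, B->CC, C->A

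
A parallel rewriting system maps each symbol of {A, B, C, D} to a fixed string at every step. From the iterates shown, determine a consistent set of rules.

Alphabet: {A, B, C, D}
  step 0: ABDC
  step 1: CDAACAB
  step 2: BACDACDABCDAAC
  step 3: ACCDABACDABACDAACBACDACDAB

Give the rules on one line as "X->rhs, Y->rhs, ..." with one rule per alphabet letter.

A->CDA, B->AC, C->B, D->A

  step 2 ⇒ step 3: BACDACDABCDAAC ⇒ AC·CDA·B·A·CDA·B·A·CDA·AC·B·A·CDA·CDA·B
    A ↦ CDA
    B ↦ AC
    C ↦ B
    D ↦ A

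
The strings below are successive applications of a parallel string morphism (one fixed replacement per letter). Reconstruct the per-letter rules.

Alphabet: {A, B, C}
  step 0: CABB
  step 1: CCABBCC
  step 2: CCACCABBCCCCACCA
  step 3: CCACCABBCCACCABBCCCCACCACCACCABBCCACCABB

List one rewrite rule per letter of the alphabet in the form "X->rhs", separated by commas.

A->BB, B->C, C->CCA

  step 2 ⇒ step 3: CCACCABBCCCCACCA ⇒ CCA·CCA·BB·CCA·CCA·BB·C·C·CCA·CCA·CCA·CCA·BB·CCA·CCA·BB
    A ↦ BB
    B ↦ C
    C ↦ CCA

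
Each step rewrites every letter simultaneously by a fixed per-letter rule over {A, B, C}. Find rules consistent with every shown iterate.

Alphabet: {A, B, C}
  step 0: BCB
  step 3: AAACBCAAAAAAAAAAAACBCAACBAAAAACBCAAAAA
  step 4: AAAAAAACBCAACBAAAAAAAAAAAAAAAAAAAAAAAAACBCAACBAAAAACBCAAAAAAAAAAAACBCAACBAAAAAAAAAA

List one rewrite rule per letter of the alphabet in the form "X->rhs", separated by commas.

A->AA, B->CA, C->ACB

  step 3 ⇒ step 4: AAACBCAAAAAAAAAAAACBCAACBAAAAACBCAAAAA ⇒ AA·AA·AA·ACB·CA·ACB·AA·AA·AA·AA·AA·AA·AA·AA·AA·AA·AA·AA·ACB·CA·ACB·AA·AA·ACB·CA·AA·AA·AA·AA·AA·ACB·CA·ACB·AA·AA·AA·AA·AA
    A ↦ AA
    B ↦ CA
    C ↦ ACB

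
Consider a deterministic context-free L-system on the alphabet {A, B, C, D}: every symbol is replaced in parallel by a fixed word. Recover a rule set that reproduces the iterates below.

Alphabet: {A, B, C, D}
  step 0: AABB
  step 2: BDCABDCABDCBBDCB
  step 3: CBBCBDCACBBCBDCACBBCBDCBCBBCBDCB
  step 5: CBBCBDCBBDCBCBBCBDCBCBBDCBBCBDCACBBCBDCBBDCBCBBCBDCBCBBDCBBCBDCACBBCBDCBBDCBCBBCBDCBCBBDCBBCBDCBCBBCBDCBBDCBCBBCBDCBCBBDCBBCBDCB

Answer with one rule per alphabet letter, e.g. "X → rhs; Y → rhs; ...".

  step 2 ⇒ step 3: BDCABDCABDCBBDCB ⇒ CB·BC·BD·CA·CB·BC·BD·CA·CB·BC·BD·CB·CB·BC·BD·CB
    A ↦ CA
    B ↦ CB
    C ↦ BD
    D ↦ BC

A->CA, B->CB, C->BD, D->BC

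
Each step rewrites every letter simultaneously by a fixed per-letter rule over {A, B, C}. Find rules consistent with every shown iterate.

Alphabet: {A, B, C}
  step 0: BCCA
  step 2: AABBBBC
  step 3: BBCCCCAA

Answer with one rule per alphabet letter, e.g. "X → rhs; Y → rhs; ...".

  step 2 ⇒ step 3: AABBBBC ⇒ B·B·C·C·C·C·AA
    A ↦ B
    B ↦ C
    C ↦ AA

A->B, B->C, C->AA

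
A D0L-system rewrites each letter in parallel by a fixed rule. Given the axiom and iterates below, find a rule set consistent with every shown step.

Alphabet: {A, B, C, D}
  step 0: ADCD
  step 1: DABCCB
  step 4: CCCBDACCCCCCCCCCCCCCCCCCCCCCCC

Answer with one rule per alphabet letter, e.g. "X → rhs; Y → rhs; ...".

  step 0 ⇒ step 1: ADCD ⇒ DA·B·CC·B
    A ↦ DA
    C ↦ CC
    D ↦ B
    B ↦ C  (constrained at step 1)

A->DA, B->C, C->CC, D->B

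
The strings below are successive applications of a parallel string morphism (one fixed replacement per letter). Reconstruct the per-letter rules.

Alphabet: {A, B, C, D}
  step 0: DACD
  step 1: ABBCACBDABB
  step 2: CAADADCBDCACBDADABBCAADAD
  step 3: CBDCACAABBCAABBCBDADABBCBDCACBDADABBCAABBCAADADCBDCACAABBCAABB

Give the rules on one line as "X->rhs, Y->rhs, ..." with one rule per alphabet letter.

  step 2 ⇒ step 3: CAADADCBDCACBDADABBCAADAD ⇒ CBD·CA·CA·ABB·CA·ABB·CBD·AD·ABB·CBD·CA·CBD·AD·ABB·CA·ABB·CA·AD·AD·CBD·CA·CA·ABB·CA·ABB
    A ↦ CA
    B ↦ AD
    C ↦ CBD
    D ↦ ABB

A->CA, B->AD, C->CBD, D->ABB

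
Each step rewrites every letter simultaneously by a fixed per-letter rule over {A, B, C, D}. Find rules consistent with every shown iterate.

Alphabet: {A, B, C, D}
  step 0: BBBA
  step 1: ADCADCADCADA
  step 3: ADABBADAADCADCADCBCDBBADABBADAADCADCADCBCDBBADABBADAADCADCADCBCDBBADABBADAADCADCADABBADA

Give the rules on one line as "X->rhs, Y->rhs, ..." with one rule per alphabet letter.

A->ADA, B->ADC, C->BCD, D->BB

  step 0 ⇒ step 1: BBBA ⇒ ADC·ADC·ADC·ADA
    A ↦ ADA
    B ↦ ADC
    C ↦ BCD  (constrained at step 1)
    D ↦ BB  (constrained at step 1)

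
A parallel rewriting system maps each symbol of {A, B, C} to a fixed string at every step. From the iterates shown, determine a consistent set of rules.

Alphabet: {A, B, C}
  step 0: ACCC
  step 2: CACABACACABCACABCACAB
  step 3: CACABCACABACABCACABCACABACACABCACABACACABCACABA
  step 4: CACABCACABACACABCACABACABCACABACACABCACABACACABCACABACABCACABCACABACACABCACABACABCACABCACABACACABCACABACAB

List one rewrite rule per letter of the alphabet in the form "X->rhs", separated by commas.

A->CAB, B->A, C->CA

  step 3 ⇒ step 4: CACABCACABACABCACABCACABACACABCACABACACABCACABA ⇒ CA·CAB·CA·CAB·A·CA·CAB·CA·CAB·A·CAB·CA·CAB·A·CA·CAB·CA·CAB·A·CA·CAB·CA·CAB·A·CAB·CA·CAB·CA·CAB·A·CA·CAB·CA·CAB·A·CAB·CA·CAB·CA·CAB·A·CA·CAB·CA·CAB·A·CAB
    A ↦ CAB
    B ↦ A
    C ↦ CA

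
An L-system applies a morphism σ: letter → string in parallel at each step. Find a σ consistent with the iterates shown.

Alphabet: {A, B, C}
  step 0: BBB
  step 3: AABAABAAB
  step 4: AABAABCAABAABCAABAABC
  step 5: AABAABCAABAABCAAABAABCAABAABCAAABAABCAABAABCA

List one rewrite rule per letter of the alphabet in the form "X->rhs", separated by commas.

A->AAB, B->C, C->A

  step 4 ⇒ step 5: AABAABCAABAABCAABAABC ⇒ AAB·AAB·C·AAB·AAB·C·A·AAB·AAB·C·AAB·AAB·C·A·AAB·AAB·C·AAB·AAB·C·A
    A ↦ AAB
    B ↦ C
    C ↦ A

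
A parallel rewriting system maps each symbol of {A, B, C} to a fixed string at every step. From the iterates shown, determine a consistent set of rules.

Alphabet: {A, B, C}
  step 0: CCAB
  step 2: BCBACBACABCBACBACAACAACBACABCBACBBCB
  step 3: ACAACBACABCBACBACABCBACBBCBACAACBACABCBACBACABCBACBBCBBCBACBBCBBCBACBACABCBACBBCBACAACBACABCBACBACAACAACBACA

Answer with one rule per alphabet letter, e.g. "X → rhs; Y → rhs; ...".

  step 2 ⇒ step 3: BCBACBACABCBACBACAACAACBACABCBACBBCB ⇒ ACA·ACB·ACA·BCB·ACB·ACA·BCB·ACB·BCB·ACA·ACB·ACA·BCB·ACB·ACA·BCB·ACB·BCB·BCB·ACB·BCB·BCB·ACB·ACA·BCB·ACB·BCB·ACA·ACB·ACA·BCB·ACB·ACA·ACA·ACB·ACA
    A ↦ BCB
    B ↦ ACA
    C ↦ ACB

A->BCB, B->ACA, C->ACB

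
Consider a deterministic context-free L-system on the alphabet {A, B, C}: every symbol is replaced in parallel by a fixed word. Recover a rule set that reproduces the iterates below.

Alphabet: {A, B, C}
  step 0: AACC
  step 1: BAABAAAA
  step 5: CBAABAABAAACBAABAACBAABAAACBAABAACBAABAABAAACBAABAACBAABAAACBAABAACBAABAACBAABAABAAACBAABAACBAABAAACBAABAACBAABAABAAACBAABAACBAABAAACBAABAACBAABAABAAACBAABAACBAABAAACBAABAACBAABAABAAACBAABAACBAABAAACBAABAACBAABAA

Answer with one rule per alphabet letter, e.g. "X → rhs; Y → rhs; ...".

A->BAA, B->C, C->A

  step 0 ⇒ step 1: AACC ⇒ BAA·BAA·A·A
    A ↦ BAA
    C ↦ A
    B ↦ C  (constrained at step 1)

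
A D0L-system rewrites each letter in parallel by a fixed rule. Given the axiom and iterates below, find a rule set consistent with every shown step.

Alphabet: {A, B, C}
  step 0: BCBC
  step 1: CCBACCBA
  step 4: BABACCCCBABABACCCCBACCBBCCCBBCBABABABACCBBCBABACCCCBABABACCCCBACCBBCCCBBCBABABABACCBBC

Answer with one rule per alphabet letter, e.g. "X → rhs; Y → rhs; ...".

A->BBC, B->CC, C->BA

  step 0 ⇒ step 1: BCBC ⇒ CC·BA·CC·BA
    B ↦ CC
    C ↦ BA
    A ↦ BBC  (constrained at step 1)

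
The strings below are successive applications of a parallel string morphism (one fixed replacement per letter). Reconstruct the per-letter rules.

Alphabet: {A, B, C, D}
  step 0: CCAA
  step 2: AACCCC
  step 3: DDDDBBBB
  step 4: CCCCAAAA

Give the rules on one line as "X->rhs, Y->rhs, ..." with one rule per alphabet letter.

  step 3 ⇒ step 4: DDDDBBBB ⇒ C·C·C·C·A·A·A·A
    B ↦ A
    D ↦ C
  step 2 ⇒ step 3: AACCCC ⇒ DD·DD·B·B·B·B
    A ↦ DD
  step 2 ⇒ step 3: AACCCC ⇒ DD·DD·B·B·B·B
    C ↦ B

A->DD, B->A, C->B, D->C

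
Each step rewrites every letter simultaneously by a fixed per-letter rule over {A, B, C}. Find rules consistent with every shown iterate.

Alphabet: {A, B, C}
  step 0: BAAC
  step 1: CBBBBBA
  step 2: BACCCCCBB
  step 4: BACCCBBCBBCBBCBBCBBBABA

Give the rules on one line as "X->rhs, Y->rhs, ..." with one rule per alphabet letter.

A->BB, B->C, C->BA

  step 1 ⇒ step 2: CBBBBBA ⇒ BA·C·C·C·C·C·BB
    A ↦ BB
    B ↦ C
    C ↦ BA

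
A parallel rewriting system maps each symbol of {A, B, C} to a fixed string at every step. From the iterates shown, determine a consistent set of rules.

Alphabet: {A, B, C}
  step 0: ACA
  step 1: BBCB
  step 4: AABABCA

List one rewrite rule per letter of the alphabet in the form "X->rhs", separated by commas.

  step 0 ⇒ step 1: ACA ⇒ B·BC·B
    A ↦ B
    C ↦ BC
    B ↦ A  (constrained at step 1)

A->B, B->A, C->BC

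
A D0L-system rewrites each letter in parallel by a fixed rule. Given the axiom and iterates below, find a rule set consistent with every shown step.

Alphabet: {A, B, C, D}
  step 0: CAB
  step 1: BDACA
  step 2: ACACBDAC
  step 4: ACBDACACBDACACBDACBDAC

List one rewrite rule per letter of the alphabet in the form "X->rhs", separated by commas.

  step 1 ⇒ step 2: BDACA ⇒ A·C·AC·BD·AC
    A ↦ AC
    B ↦ A
    C ↦ BD
    D ↦ C

A->AC, B->A, C->BD, D->C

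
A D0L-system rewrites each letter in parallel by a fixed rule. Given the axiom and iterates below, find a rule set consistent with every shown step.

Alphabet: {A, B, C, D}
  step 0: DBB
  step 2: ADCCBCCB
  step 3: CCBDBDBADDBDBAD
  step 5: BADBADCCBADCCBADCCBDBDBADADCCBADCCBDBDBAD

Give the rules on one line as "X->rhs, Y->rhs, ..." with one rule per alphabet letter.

  step 2 ⇒ step 3: ADCCBCCB ⇒ CC·B·DB·DB·AD·DB·DB·AD
    A ↦ CC
    B ↦ AD
    C ↦ DB
    D ↦ B

A->CC, B->AD, C->DB, D->B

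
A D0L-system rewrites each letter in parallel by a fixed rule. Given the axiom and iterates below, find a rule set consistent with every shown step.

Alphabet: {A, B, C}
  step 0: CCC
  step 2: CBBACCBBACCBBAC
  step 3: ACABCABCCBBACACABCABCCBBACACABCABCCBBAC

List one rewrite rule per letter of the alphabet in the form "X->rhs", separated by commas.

A->CBB, B->ABC, C->AC

  step 2 ⇒ step 3: CBBACCBBACCBBAC ⇒ AC·ABC·ABC·CBB·AC·AC·ABC·ABC·CBB·AC·AC·ABC·ABC·CBB·AC
    A ↦ CBB
    B ↦ ABC
    C ↦ AC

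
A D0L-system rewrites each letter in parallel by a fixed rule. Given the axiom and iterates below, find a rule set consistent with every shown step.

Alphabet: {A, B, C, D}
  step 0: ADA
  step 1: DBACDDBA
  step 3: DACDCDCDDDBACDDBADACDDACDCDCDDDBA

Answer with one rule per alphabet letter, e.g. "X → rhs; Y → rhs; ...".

A->DBA, B->D, C->DA, D->CD

  step 0 ⇒ step 1: ADA ⇒ DBA·CD·DBA
    A ↦ DBA
    D ↦ CD
    B ↦ D  (constrained at step 1)
    C ↦ DA  (constrained at step 1)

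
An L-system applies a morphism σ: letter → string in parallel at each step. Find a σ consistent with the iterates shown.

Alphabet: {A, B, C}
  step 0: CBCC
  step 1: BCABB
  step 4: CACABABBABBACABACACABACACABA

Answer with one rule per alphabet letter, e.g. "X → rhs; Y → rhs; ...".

  step 0 ⇒ step 1: CBCC ⇒ B·CA·B·B
    B ↦ CA
    C ↦ B
    A ↦ BA  (constrained at step 1)

A->BA, B->CA, C->B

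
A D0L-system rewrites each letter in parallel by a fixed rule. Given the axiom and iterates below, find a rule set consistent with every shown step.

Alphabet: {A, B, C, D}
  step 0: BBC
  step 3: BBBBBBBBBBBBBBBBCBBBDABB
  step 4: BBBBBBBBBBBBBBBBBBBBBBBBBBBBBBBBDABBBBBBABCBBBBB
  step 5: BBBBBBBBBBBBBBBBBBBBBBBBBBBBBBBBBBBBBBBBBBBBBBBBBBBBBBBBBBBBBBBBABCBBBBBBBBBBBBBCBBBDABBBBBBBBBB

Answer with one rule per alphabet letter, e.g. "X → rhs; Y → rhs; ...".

A->CB, B->BB, C->DA, D->AB

  step 4 ⇒ step 5: BBBBBBBBBBBBBBBBBBBBBBBBBBBBBBBBDABBBBBBABCBBBBB ⇒ BB·BB·BB·BB·BB·BB·BB·BB·BB·BB·BB·BB·BB·BB·BB·BB·BB·BB·BB·BB·BB·BB·BB·BB·BB·BB·BB·BB·BB·BB·BB·BB·AB·CB·BB·BB·BB·BB·BB·BB·CB·BB·DA·BB·BB·BB·BB·BB
    A ↦ CB
    B ↦ BB
    C ↦ DA
    D ↦ AB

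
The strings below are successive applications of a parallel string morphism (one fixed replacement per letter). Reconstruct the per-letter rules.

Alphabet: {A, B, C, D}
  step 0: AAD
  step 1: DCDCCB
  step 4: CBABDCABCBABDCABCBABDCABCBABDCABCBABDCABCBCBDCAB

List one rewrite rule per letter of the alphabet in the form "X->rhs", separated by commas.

A->DC, B->AB, C->CB, D->CB

  step 0 ⇒ step 1: AAD ⇒ DC·DC·CB
    A ↦ DC
    D ↦ CB
    B ↦ AB  (constrained at step 1)
    C ↦ CB  (constrained at step 1)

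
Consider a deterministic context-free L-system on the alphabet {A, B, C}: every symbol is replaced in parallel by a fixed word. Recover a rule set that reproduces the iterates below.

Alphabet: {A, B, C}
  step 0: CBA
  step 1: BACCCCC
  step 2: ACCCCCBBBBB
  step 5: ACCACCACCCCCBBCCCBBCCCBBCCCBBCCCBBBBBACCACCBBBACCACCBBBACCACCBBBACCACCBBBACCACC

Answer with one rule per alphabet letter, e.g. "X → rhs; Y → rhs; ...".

  step 1 ⇒ step 2: BACCCCC ⇒ ACC·CCC·B·B·B·B·B
    A ↦ CCC
    B ↦ ACC
    C ↦ B

A->CCC, B->ACC, C->B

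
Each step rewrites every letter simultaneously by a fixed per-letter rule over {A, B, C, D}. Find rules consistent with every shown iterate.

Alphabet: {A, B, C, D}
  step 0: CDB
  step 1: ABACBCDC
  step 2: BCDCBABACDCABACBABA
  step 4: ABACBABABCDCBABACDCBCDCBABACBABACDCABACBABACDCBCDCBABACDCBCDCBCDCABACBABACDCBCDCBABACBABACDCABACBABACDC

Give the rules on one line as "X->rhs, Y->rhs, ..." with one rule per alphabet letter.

  step 1 ⇒ step 2: ABACBCDC ⇒ B·CDC·B·ABA·CDC·ABA·CB·ABA
    A ↦ B
    B ↦ CDC
    C ↦ ABA
    D ↦ CB

A->B, B->CDC, C->ABA, D->CB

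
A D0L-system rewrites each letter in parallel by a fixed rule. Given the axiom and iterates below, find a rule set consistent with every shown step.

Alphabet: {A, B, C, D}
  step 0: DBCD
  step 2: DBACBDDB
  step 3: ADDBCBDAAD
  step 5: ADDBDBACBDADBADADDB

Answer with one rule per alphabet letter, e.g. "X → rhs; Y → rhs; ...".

A->DB, B->D, C->CB, D->A

  step 2 ⇒ step 3: DBACBDDB ⇒ A·D·DB·CB·D·A·A·D
    A ↦ DB
    B ↦ D
    C ↦ CB
    D ↦ A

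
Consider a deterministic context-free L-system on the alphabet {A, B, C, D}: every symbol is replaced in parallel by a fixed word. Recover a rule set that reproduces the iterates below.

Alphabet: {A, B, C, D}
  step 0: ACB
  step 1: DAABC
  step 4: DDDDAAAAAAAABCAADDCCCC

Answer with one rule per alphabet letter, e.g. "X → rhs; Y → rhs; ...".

  step 0 ⇒ step 1: ACB ⇒ D·AA·BC
    A ↦ D
    B ↦ BC
    C ↦ AA
    D ↦ CC  (constrained at step 1)

A->D, B->BC, C->AA, D->CC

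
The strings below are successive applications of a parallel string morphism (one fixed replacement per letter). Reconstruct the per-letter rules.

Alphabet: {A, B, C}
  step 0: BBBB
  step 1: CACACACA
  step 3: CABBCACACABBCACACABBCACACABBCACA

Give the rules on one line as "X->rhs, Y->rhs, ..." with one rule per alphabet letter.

  step 0 ⇒ step 1: BBBB ⇒ CA·CA·CA·CA
    B ↦ CA
    A ↦ BB  (constrained at step 1)
    C ↦ BA  (constrained at step 1)

A->BB, B->CA, C->BA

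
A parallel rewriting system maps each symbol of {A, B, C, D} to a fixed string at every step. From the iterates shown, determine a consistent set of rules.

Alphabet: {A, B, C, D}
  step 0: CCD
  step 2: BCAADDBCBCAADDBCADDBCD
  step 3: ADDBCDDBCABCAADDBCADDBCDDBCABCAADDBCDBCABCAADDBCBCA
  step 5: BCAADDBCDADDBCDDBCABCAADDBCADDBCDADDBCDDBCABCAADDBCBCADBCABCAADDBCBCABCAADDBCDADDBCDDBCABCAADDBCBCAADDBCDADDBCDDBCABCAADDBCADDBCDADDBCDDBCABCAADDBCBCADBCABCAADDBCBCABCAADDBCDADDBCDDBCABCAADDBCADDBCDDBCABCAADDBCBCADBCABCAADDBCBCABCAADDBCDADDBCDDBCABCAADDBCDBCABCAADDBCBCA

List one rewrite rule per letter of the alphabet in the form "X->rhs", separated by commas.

  step 2 ⇒ step 3: BCAADDBCBCAADDBCADDBCD ⇒ AD·DBC·D·D·BCA·BCA·AD·DBC·AD·DBC·D·D·BCA·BCA·AD·DBC·D·BCA·BCA·AD·DBC·BCA
    A ↦ D
    B ↦ AD
    C ↦ DBC
    D ↦ BCA

A->D, B->AD, C->DBC, D->BCA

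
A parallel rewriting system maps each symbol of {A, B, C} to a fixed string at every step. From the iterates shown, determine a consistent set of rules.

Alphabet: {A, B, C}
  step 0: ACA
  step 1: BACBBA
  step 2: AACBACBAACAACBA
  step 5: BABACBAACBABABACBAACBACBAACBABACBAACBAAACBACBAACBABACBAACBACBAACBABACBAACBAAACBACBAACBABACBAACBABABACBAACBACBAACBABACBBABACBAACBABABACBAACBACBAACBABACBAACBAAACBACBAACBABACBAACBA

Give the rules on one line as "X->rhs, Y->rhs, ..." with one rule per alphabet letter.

A->BA, B->AAC, C->CB

  step 1 ⇒ step 2: BACBBA ⇒ AAC·BA·CB·AAC·AAC·BA
    A ↦ BA
    B ↦ AAC
    C ↦ CB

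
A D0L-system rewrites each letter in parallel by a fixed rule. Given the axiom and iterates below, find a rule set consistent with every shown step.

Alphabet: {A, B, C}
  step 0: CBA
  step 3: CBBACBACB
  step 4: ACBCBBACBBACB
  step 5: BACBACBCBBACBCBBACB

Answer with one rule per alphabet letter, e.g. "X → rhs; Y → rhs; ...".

A->B, B->CB, C->A

  step 4 ⇒ step 5: ACBCBBACBBACB ⇒ B·A·CB·A·CB·CB·B·A·CB·CB·B·A·CB
    A ↦ B
    B ↦ CB
    C ↦ A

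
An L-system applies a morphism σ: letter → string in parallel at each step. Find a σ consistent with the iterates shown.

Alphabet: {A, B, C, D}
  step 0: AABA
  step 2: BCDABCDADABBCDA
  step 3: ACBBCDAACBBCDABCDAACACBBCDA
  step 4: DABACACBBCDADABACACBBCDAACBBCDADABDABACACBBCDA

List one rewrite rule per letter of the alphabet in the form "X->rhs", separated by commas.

  step 3 ⇒ step 4: ACBBCDAACBBCDABCDAACACBBCDA ⇒ DA·B·AC·AC·B·BC·DA·DA·B·AC·AC·B·BC·DA·AC·B·BC·DA·DA·B·DA·B·AC·AC·B·BC·DA
    A ↦ DA
    B ↦ AC
    C ↦ B
    D ↦ BC

A->DA, B->AC, C->B, D->BC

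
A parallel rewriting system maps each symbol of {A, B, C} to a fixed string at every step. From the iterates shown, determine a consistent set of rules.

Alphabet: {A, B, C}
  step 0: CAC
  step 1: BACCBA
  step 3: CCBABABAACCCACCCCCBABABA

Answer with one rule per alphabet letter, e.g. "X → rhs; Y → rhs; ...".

  step 0 ⇒ step 1: CAC ⇒ BA·CC·BA
    A ↦ CC
    C ↦ BA
    B ↦ AC  (constrained at step 1)

A->CC, B->AC, C->BA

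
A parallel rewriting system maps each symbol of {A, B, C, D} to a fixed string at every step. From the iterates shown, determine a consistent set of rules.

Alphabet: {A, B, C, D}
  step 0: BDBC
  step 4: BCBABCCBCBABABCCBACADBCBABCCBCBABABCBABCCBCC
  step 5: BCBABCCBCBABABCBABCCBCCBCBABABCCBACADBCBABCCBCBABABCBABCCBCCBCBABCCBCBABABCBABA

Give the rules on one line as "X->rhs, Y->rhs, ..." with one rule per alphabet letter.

  step 4 ⇒ step 5: BCBABCCBCBABABCCBACADBCBABCCBCBABABCBABCCBCC ⇒ BC·BA·BC·C·BC·BA·BA·BC·BA·BC·C·BC·C·BC·BA·BA·BC·C·BA·C·AD·BC·BA·BC·C·BC·BA·BA·BC·BA·BC·C·BC·C·BC·BA·BC·C·BC·BA·BA·BC·BA·BA
    A ↦ C
    B ↦ BC
    C ↦ BA
    D ↦ AD

A->C, B->BC, C->BA, D->AD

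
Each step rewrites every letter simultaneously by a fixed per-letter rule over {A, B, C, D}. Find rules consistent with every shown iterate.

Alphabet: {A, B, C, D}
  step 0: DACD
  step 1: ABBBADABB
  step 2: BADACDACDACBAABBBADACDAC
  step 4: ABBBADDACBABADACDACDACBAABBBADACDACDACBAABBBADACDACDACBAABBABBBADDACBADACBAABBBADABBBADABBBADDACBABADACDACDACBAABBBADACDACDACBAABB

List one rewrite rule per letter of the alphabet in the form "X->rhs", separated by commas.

A->BA, B->DAC, C->D, D->ABB

  step 1 ⇒ step 2: ABBBADABB ⇒ BA·DAC·DAC·DAC·BA·ABB·BA·DAC·DAC
    A ↦ BA
    B ↦ DAC
    D ↦ ABB
  step 0 ⇒ step 1: DACD ⇒ ABB·BA·D·ABB
    C ↦ D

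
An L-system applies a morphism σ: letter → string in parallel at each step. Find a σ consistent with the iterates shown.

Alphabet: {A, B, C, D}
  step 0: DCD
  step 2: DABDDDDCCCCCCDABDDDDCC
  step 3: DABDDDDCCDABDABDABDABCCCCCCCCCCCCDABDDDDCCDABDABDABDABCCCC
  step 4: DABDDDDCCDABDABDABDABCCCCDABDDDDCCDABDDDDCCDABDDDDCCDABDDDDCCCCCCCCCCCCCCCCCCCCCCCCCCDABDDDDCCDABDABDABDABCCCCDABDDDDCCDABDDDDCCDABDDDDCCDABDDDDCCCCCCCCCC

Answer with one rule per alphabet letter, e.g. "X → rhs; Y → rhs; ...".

  step 3 ⇒ step 4: DABDDDDCCDABDABDABDABCCCCCCCCCCCCDABDDDDCCDABDABDABDABCCCC ⇒ DAB·DDD·DCC·DAB·DAB·DAB·DAB·CC·CC·DAB·DDD·DCC·DAB·DDD·DCC·DAB·DDD·DCC·DAB·DDD·DCC·CC·CC·CC·CC·CC·CC·CC·CC·CC·CC·CC·CC·DAB·DDD·DCC·DAB·DAB·DAB·DAB·CC·CC·DAB·DDD·DCC·DAB·DDD·DCC·DAB·DDD·DCC·DAB·DDD·DCC·CC·CC·CC·CC
    A ↦ DDD
    B ↦ DCC
    C ↦ CC
    D ↦ DAB

A->DDD, B->DCC, C->CC, D->DAB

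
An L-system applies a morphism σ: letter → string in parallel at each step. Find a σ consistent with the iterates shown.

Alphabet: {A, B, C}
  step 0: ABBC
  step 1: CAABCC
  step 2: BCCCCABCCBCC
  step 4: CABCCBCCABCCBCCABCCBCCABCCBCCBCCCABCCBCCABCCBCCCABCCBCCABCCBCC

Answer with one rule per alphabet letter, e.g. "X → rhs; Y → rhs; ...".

  step 1 ⇒ step 2: CAABCC ⇒ BCC·C·C·A·BCC·BCC
    A ↦ C
    B ↦ A
    C ↦ BCC

A->C, B->A, C->BCC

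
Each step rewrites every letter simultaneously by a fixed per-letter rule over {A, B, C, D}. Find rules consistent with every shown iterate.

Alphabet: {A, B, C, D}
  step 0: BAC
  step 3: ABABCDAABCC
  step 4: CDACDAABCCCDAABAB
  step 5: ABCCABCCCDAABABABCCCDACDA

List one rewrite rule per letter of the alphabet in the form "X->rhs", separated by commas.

  step 4 ⇒ step 5: CDACDAABCCCDAABAB ⇒ AB·C·C·AB·C·C·C·DA·AB·AB·AB·C·C·C·DA·C·DA
    A ↦ C
    B ↦ DA
    C ↦ AB
    D ↦ C

A->C, B->DA, C->AB, D->C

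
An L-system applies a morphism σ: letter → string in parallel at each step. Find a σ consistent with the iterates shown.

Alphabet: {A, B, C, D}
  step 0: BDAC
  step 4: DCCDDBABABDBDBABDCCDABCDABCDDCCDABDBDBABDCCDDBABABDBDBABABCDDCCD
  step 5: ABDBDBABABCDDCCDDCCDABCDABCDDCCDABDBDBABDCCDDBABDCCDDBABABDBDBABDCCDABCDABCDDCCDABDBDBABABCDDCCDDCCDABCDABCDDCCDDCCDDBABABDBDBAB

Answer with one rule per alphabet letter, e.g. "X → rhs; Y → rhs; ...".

A->DC, B->CD, C->DB, D->AB

  step 4 ⇒ step 5: DCCDDBABABDBDBABDCCDABCDABCDDCCDABDBDBABDCCDDBABABDBDBABABCDDCCD ⇒ AB·DB·DB·AB·AB·CD·DC·CD·DC·CD·AB·CD·AB·CD·DC·CD·AB·DB·DB·AB·DC·CD·DB·AB·DC·CD·DB·AB·AB·DB·DB·AB·DC·CD·AB·CD·AB·CD·DC·CD·AB·DB·DB·AB·AB·CD·DC·CD·DC·CD·AB·CD·AB·CD·DC·CD·DC·CD·DB·AB·AB·DB·DB·AB
    A ↦ DC
    B ↦ CD
    C ↦ DB
    D ↦ AB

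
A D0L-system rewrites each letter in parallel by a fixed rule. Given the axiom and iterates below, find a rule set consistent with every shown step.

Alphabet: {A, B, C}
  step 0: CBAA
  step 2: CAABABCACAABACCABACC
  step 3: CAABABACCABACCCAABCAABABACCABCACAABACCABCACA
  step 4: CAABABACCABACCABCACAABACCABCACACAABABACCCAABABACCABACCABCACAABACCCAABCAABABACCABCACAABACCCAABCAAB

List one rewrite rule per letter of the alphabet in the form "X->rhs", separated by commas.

  step 3 ⇒ step 4: CAABABACCABACCCAABCAABABACCABCACAABACCABCACA ⇒ CA·AB·AB·ACC·AB·ACC·AB·CA·CA·AB·ACC·AB·CA·CA·CA·AB·AB·ACC·CA·AB·AB·ACC·AB·ACC·AB·CA·CA·AB·ACC·CA·AB·CA·AB·AB·ACC·AB·CA·CA·AB·ACC·CA·AB·CA·AB
    A ↦ AB
    B ↦ ACC
    C ↦ CA

A->AB, B->ACC, C->CA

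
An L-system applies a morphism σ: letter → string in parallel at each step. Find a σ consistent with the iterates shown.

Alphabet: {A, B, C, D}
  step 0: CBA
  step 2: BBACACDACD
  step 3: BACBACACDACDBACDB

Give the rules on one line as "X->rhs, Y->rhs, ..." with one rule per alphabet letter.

A->AC, B->BAC, C->D, D->B

  step 2 ⇒ step 3: BBACACDACD ⇒ BAC·BAC·AC·D·AC·D·B·AC·D·B
    A ↦ AC
    B ↦ BAC
    C ↦ D
    D ↦ B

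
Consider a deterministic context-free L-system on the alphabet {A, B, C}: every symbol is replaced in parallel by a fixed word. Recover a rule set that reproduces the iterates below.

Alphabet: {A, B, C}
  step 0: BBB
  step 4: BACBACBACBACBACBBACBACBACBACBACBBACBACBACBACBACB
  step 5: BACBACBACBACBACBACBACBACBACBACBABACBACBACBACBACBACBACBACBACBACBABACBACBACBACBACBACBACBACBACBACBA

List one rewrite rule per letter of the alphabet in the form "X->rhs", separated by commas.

  step 4 ⇒ step 5: BACBACBACBACBACBBACBACBACBACBACBBACBACBACBACBACB ⇒ BA·CB·AC·BA·CB·AC·BA·CB·AC·BA·CB·AC·BA·CB·AC·BA·BA·CB·AC·BA·CB·AC·BA·CB·AC·BA·CB·AC·BA·CB·AC·BA·BA·CB·AC·BA·CB·AC·BA·CB·AC·BA·CB·AC·BA·CB·AC·BA
    A ↦ CB
    B ↦ BA
    C ↦ AC

A->CB, B->BA, C->AC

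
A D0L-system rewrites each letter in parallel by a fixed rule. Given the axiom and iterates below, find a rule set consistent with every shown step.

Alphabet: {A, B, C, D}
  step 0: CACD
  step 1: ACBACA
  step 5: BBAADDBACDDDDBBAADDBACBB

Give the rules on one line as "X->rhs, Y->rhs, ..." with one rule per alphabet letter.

  step 0 ⇒ step 1: CACD ⇒ AC·B·AC·A
    A ↦ B
    C ↦ AC
    D ↦ A
    B ↦ DD  (constrained at step 1)

A->B, B->DD, C->AC, D->A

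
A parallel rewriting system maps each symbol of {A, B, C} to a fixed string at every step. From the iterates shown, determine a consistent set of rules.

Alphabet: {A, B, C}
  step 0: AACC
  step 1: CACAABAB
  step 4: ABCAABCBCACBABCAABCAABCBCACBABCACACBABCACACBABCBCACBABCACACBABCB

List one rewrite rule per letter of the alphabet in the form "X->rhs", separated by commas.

  step 0 ⇒ step 1: AACC ⇒ CA·CA·AB·AB
    A ↦ CA
    C ↦ AB
    B ↦ CB  (constrained at step 1)

A->CA, B->CB, C->AB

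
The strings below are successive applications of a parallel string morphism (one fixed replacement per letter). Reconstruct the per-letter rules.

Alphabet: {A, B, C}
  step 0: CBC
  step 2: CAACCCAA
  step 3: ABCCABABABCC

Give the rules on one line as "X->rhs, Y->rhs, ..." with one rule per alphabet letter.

A->C, B->AA, C->AB

  step 2 ⇒ step 3: CAACCCAA ⇒ AB·C·C·AB·AB·AB·C·C
    A ↦ C
    C ↦ AB
    B ↦ AA  (constrained at step 0)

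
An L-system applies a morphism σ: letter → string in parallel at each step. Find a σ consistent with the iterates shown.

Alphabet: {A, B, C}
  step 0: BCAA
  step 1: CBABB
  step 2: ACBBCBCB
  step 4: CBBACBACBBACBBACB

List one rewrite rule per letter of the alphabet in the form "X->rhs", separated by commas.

  step 1 ⇒ step 2: CBABB ⇒ A·CB·B·CB·CB
    A ↦ B
    B ↦ CB
    C ↦ A

A->B, B->CB, C->A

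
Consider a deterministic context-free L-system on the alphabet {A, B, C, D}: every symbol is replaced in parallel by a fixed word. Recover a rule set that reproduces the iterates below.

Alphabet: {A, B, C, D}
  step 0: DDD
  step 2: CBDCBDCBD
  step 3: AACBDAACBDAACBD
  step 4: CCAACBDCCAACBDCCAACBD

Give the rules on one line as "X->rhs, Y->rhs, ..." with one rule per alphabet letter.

A->C, B->C, C->AA, D->BD

  step 3 ⇒ step 4: AACBDAACBDAACBD ⇒ C·C·AA·C·BD·C·C·AA·C·BD·C·C·AA·C·BD
    A ↦ C
    B ↦ C
    C ↦ AA
    D ↦ BD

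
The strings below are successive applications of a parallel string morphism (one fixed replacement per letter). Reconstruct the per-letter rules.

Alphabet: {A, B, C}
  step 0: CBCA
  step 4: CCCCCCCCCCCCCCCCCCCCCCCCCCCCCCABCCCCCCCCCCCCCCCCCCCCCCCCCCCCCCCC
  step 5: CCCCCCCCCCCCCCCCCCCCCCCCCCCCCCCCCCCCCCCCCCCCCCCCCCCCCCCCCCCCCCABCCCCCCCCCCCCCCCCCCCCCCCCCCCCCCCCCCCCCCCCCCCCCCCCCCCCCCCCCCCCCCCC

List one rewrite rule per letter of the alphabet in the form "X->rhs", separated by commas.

A->CC, B->AB, C->CC

  step 4 ⇒ step 5: CCCCCCCCCCCCCCCCCCCCCCCCCCCCCCABCCCCCCCCCCCCCCCCCCCCCCCCCCCCCCCC ⇒ CC·CC·CC·CC·CC·CC·CC·CC·CC·CC·CC·CC·CC·CC·CC·CC·CC·CC·CC·CC·CC·CC·CC·CC·CC·CC·CC·CC·CC·CC·CC·AB·CC·CC·CC·CC·CC·CC·CC·CC·CC·CC·CC·CC·CC·CC·CC·CC·CC·CC·CC·CC·CC·CC·CC·CC·CC·CC·CC·CC·CC·CC·CC·CC
    A ↦ CC
    B ↦ AB
    C ↦ CC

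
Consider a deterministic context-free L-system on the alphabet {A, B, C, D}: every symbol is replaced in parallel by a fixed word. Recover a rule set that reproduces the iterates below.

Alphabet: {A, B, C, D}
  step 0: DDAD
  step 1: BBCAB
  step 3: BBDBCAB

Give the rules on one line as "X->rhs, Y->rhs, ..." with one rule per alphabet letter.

A->CA, B->D, C->B, D->B

  step 0 ⇒ step 1: DDAD ⇒ B·B·CA·B
    A ↦ CA
    D ↦ B
    B ↦ D  (constrained at step 1)
    C ↦ B  (constrained at step 1)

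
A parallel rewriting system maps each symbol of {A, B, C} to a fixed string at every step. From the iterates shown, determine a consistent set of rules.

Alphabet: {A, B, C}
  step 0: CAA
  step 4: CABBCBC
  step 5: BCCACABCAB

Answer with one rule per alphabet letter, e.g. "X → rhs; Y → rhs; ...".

  step 4 ⇒ step 5: CABBCBC ⇒ B·C·CA·CA·B·CA·B
    A ↦ C
    B ↦ CA
    C ↦ B

A->C, B->CA, C->B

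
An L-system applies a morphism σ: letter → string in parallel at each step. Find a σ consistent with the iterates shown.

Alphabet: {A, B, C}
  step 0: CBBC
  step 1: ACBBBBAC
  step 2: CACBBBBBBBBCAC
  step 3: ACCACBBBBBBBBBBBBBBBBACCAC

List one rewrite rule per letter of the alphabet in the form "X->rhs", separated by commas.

A->C, B->BB, C->AC

  step 2 ⇒ step 3: CACBBBBBBBBCAC ⇒ AC·C·AC·BB·BB·BB·BB·BB·BB·BB·BB·AC·C·AC
    A ↦ C
    B ↦ BB
    C ↦ AC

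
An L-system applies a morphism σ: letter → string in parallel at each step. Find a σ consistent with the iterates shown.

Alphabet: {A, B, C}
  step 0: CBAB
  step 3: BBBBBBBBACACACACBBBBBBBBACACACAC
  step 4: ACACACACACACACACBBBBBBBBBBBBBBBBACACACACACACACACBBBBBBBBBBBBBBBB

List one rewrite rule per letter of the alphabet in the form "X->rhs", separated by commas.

A->BB, B->AC, C->BB

  step 3 ⇒ step 4: BBBBBBBBACACACACBBBBBBBBACACACAC ⇒ AC·AC·AC·AC·AC·AC·AC·AC·BB·BB·BB·BB·BB·BB·BB·BB·AC·AC·AC·AC·AC·AC·AC·AC·BB·BB·BB·BB·BB·BB·BB·BB
    A ↦ BB
    B ↦ AC
    C ↦ BB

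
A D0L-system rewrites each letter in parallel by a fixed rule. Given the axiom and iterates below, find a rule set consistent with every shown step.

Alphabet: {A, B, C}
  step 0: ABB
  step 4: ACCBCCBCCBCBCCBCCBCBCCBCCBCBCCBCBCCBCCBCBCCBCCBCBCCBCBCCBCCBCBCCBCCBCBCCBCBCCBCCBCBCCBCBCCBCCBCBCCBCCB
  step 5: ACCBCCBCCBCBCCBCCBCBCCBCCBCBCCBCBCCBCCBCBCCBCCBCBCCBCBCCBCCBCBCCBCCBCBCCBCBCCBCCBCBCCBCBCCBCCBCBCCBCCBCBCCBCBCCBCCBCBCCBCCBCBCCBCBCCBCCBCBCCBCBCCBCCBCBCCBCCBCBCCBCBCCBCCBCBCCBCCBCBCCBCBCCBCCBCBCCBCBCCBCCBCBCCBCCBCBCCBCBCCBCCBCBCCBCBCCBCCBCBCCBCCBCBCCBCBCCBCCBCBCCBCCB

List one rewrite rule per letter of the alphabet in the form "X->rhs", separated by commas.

A->AC, B->CB, C->CBC

  step 4 ⇒ step 5: ACCBCCBCCBCBCCBCCBCBCCBCCBCBCCBCBCCBCCBCBCCBCCBCBCCBCBCCBCCBCBCCBCCBCBCCBCBCCBCCBCBCCBCBCCBCCBCBCCBCCB ⇒ AC·CBC·CBC·CB·CBC·CBC·CB·CBC·CBC·CB·CBC·CB·CBC·CBC·CB·CBC·CBC·CB·CBC·CB·CBC·CBC·CB·CBC·CBC·CB·CBC·CB·CBC·CBC·CB·CBC·CB·CBC·CBC·CB·CBC·CBC·CB·CBC·CB·CBC·CBC·CB·CBC·CBC·CB·CBC·CB·CBC·CBC·CB·CBC·CB·CBC·CBC·CB·CBC·CBC·CB·CBC·CB·CBC·CBC·CB·CBC·CBC·CB·CBC·CB·CBC·CBC·CB·CBC·CB·CBC·CBC·CB·CBC·CBC·CB·CBC·CB·CBC·CBC·CB·CBC·CB·CBC·CBC·CB·CBC·CBC·CB·CBC·CB·CBC·CBC·CB·CBC·CBC·CB
    A ↦ AC
    B ↦ CB
    C ↦ CBC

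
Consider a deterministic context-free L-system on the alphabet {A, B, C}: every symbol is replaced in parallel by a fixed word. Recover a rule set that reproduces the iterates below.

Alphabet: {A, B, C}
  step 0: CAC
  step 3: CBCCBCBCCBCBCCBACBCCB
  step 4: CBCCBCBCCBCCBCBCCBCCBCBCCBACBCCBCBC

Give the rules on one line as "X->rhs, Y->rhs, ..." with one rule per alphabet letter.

  step 3 ⇒ step 4: CBCCBCBCCBCBCCBACBCCB ⇒ CB·C·CB·CB·C·CB·C·CB·CB·C·CB·C·CB·CB·C·CBA·CB·C·CB·CB·C
    A ↦ CBA
    B ↦ C
    C ↦ CB

A->CBA, B->C, C->CB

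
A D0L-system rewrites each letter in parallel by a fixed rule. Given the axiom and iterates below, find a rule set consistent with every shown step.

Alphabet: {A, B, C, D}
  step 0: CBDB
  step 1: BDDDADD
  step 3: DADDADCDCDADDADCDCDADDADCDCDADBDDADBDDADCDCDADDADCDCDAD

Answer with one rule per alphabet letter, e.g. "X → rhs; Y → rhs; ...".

A->CDC, B->D, C->BD, D->DAD

  step 0 ⇒ step 1: CBDB ⇒ BD·D·DAD·D
    B ↦ D
    C ↦ BD
    D ↦ DAD
    A ↦ CDC  (constrained at step 1)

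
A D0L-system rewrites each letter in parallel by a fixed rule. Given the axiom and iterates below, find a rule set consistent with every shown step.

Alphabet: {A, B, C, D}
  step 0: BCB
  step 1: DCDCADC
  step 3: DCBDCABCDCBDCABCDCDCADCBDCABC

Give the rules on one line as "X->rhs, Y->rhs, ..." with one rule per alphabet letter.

  step 0 ⇒ step 1: BCB ⇒ DC·DCA·DC
    B ↦ DC
    C ↦ DCA
    A ↦ BC  (constrained at step 1)
    D ↦ B  (constrained at step 1)

A->BC, B->DC, C->DCA, D->B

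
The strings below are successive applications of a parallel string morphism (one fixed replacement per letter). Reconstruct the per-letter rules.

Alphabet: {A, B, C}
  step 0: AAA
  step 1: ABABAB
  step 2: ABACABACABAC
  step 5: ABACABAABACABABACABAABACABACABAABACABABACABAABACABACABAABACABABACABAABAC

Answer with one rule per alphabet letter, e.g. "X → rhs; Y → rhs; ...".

  step 1 ⇒ step 2: ABABAB ⇒ AB·AC·AB·AC·AB·AC
    A ↦ AB
    B ↦ AC
    C ↦ A  (constrained at step 2)

A->AB, B->AC, C->A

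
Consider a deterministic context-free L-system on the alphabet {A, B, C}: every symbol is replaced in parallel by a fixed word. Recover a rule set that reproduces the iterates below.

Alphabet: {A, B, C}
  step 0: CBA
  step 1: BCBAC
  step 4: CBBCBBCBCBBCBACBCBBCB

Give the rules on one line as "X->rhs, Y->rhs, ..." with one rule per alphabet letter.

  step 0 ⇒ step 1: CBA ⇒ B·CB·AC
    A ↦ AC
    B ↦ CB
    C ↦ B

A->AC, B->CB, C->B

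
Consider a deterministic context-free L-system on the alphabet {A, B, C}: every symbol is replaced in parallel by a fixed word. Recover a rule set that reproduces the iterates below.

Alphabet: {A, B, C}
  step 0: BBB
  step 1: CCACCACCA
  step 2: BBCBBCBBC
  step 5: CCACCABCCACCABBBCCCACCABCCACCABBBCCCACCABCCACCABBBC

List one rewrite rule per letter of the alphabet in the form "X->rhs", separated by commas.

A->C, B->CCA, C->B

  step 1 ⇒ step 2: CCACCACCA ⇒ B·B·C·B·B·C·B·B·C
    A ↦ C
    C ↦ B
  step 0 ⇒ step 1: BBB ⇒ CCA·CCA·CCA
    B ↦ CCA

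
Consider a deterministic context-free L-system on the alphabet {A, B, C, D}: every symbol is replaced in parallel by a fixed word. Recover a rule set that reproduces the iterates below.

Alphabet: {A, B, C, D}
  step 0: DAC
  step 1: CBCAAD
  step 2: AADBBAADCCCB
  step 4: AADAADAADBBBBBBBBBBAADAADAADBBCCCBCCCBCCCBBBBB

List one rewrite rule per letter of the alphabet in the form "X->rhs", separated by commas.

  step 1 ⇒ step 2: CBCAAD ⇒ AAD·BB·AAD·C·C·CB
    A ↦ C
    B ↦ BB
    C ↦ AAD
    D ↦ CB

A->C, B->BB, C->AAD, D->CB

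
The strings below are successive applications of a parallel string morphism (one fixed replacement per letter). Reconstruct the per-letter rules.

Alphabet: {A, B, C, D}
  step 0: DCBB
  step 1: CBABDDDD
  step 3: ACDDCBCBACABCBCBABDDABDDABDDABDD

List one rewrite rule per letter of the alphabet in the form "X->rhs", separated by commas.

  step 0 ⇒ step 1: DCBB ⇒ CB·AB·DD·DD
    B ↦ DD
    C ↦ AB
    D ↦ CB
    A ↦ AC  (constrained at step 1)

A->AC, B->DD, C->AB, D->CB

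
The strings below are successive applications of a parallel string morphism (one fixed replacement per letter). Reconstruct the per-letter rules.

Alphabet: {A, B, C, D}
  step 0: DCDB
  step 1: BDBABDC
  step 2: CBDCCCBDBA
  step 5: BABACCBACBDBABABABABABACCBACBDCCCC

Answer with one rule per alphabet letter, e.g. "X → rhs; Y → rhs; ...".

A->C, B->C, C->BA, D->BD

  step 1 ⇒ step 2: BDBABDC ⇒ C·BD·C·C·C·BD·BA
    A ↦ C
    B ↦ C
    C ↦ BA
    D ↦ BD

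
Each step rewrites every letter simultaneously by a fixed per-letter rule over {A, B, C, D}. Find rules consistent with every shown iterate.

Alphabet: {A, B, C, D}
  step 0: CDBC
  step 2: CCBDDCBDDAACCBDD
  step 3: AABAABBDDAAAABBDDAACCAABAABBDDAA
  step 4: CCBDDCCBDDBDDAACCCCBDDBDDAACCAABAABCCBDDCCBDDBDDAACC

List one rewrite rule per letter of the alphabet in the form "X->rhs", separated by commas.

  step 3 ⇒ step 4: AABAABBDDAAAABBDDAACCAABAABBDDAA ⇒ C·C·BDD·C·C·BDD·BDD·A·A·C·C·C·C·BDD·BDD·A·A·C·C·AAB·AAB·C·C·BDD·C·C·BDD·BDD·A·A·C·C
    A ↦ C
    B ↦ BDD
    C ↦ AAB
    D ↦ A

A->C, B->BDD, C->AAB, D->A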